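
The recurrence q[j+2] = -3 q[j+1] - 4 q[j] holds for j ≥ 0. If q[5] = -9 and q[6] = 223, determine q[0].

2

Rearranging, q[j-2] = (q[j] + 3 q[j-1]) / -4.
q[4] = (223 + 3(-9)) / -4 = 196/-4 = -49
q[3] = (-9 + 3(-49)) / -4 = -156/-4 = 39
q[2] = (-49 + 3(39)) / -4 = 68/-4 = -17
q[1] = (39 + 3(-17)) / -4 = -12/-4 = 3
q[0] = (-17 + 3(3)) / -4 = -8/-4 = 2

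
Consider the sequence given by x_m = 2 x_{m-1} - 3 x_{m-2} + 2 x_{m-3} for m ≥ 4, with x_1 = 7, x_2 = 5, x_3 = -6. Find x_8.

x_4 = 2*(-6) - 3*5 + 2*7 = -13
x_5 = 2*(-13) - 3*(-6) + 2*5 = 2
x_6 = 2*2 - 3*(-13) + 2*(-6) = 31
x_7 = 2*31 - 3*2 + 2*(-13) = 30
x_8 = 2*30 - 3*31 + 2*2 = -29

-29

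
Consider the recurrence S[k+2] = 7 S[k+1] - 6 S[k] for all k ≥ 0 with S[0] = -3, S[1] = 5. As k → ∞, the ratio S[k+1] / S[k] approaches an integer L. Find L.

6

The characteristic equation is r^2 - 7r + 6 = 0, which factors as (r - 6)(r - 1) = 0.
So the roots are 6 and 1. Since |6| > |1| and the coefficient of 6^k is non-zero, the ratio tends to 6.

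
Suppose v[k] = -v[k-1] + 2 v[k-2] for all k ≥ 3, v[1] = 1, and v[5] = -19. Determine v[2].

5

Let v[2] = z.
v[3] = 2 - z
v[4] = -2 + 3z
v[5] = 6 - 5z
So 6 - 5z = -19, giving z = 5.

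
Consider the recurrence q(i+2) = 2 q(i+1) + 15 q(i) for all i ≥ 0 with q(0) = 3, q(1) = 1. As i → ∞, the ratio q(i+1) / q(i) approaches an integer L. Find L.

The characteristic equation is r^2 - 2r - 15 = 0, which factors as (r - 5)(r + 3) = 0.
So the roots are 5 and -3. Since |5| > |-3| and the coefficient of 5^i is non-zero, the ratio tends to 5.

5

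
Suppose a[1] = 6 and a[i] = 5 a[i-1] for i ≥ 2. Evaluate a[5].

3750

a[2] = 5*6 = 30
a[3] = 5*30 = 150
a[4] = 5*150 = 750
a[5] = 5*750 = 3750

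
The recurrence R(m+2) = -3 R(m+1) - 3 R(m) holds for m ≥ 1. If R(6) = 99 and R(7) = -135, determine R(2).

Rearranging, R(m-2) = (R(m) + 3 R(m-1)) / -3.
R(5) = (-135 + 3*99) / -3 = 162/-3 = -54
R(4) = (99 + 3*(-54)) / -3 = -63/-3 = 21
R(3) = (-54 + 3*21) / -3 = 9/-3 = -3
R(2) = (21 + 3*(-3)) / -3 = 12/-3 = -4

-4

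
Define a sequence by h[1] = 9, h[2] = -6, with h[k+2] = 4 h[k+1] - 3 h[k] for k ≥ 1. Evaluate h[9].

h[3] = 4·(-6) - 3·9 = -51
h[4] = 4·(-51) - 3·(-6) = -186
h[5] = 4·(-186) - 3·(-51) = -591
h[6] = 4·(-591) - 3·(-186) = -1806
h[7] = 4·(-1806) - 3·(-591) = -5451
h[8] = 4·(-5451) - 3·(-1806) = -16386
h[9] = 4·(-16386) - 3·(-5451) = -49191

-49191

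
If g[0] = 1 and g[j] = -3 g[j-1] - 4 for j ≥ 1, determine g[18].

The fixed point is -4/(1 + 3) = -1, so g[j] + 1 = -3(g[j-1] + 1).
Hence g[j] = 2·(-3)^j - 1.
g[18] = 2·(-3)^{18} - 1 = 2·387420489 - 1 = 774840977.

774840977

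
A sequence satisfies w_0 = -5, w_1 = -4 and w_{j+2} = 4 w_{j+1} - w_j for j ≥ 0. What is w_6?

w_2 = 4(-4) - (-5) = -11
w_3 = 4(-11) - (-4) = -40
w_4 = 4(-40) - (-11) = -149
w_5 = 4(-149) - (-40) = -556
w_6 = 4(-556) - (-149) = -2075

-2075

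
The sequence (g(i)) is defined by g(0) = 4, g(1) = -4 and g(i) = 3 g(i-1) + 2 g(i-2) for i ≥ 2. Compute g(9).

-39220

g(2) = 3(-4) + 2(4) = -4
g(3) = 3(-4) + 2(-4) = -20
g(4) = 3(-20) + 2(-4) = -68
g(5) = 3(-68) + 2(-20) = -244
g(6) = 3(-244) + 2(-68) = -868
g(7) = 3(-868) + 2(-244) = -3092
g(8) = 3(-3092) + 2(-868) = -11012
g(9) = 3(-11012) + 2(-3092) = -39220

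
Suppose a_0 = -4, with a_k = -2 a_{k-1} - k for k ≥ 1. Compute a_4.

a_1 = -2(-4) - 1 = 7
a_2 = -2(7) - 2 = -16
a_3 = -2(-16) - 3 = 29
a_4 = -2(29) - 4 = -62

-62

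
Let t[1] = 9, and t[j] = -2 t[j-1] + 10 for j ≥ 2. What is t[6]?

t[2] = -2(9) + 10 = -8
t[3] = -2(-8) + 10 = 26
t[4] = -2(26) + 10 = -42
t[5] = -2(-42) + 10 = 94
t[6] = -2(94) + 10 = -178

-178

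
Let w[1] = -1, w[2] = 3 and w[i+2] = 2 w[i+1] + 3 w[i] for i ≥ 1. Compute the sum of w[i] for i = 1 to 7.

545

w[3] = 2*3 + 3*(-1) = 3
w[4] = 2*3 + 3*3 = 15
w[5] = 2*15 + 3*3 = 39
w[6] = 2*39 + 3*15 = 123
w[7] = 2*123 + 3*39 = 363
Sum = (-1) + 3 + 3 + 15 + 39 + 123 + 363 = 545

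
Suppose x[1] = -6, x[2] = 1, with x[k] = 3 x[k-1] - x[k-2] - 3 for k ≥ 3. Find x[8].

545

x[3] = 3·1 - (-6) - 3 = 6
x[4] = 3·6 - 1 - 3 = 14
x[5] = 3·14 - 6 - 3 = 33
x[6] = 3·33 - 14 - 3 = 82
x[7] = 3·82 - 33 - 3 = 210
x[8] = 3·210 - 82 - 3 = 545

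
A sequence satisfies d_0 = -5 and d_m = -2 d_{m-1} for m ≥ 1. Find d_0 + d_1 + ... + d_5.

105

d_1 = -2(-5) = 10
d_2 = -2(10) = -20
d_3 = -2(-20) = 40
d_4 = -2(40) = -80
d_5 = -2(-80) = 160
Sum = (-5) + 10 + (-20) + 40 + (-80) + 160 = 105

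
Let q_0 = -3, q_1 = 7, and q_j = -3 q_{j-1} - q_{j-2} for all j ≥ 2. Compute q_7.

2207

q_2 = -3(7) - (-3) = -18
q_3 = -3(-18) - 7 = 47
q_4 = -3(47) - (-18) = -123
q_5 = -3(-123) - 47 = 322
q_6 = -3(322) - (-123) = -843
q_7 = -3(-843) - 322 = 2207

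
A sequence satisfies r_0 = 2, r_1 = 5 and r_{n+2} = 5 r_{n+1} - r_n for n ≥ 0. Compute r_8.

r_2 = 5*5 - 2 = 23
r_3 = 5*23 - 5 = 110
r_4 = 5*110 - 23 = 527
r_5 = 5*527 - 110 = 2525
r_6 = 5*2525 - 527 = 12098
r_7 = 5*12098 - 2525 = 57965
r_8 = 5*57965 - 12098 = 277727

277727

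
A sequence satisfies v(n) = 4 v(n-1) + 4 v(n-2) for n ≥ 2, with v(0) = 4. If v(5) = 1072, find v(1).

-1

Let v(1) = z.
v(2) = 16 + 4z
v(3) = 64 + 20z
v(4) = 320 + 96z
v(5) = 1536 + 464z
So 1536 + 464z = 1072, giving z = -1.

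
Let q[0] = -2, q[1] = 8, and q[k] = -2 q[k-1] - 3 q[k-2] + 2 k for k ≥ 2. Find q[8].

-306

q[2] = -2(8) - 3(-2) + 4 = -6
q[3] = -2(-6) - 3(8) + 6 = -6
q[4] = -2(-6) - 3(-6) + 8 = 38
q[5] = -2(38) - 3(-6) + 10 = -48
q[6] = -2(-48) - 3(38) + 12 = -6
q[7] = -2(-6) - 3(-48) + 14 = 170
q[8] = -2(170) - 3(-6) + 16 = -306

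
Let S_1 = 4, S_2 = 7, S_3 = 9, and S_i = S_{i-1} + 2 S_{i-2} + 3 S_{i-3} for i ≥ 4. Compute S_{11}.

S_4 = 9 + 2·7 + 3·4 = 35
S_5 = 35 + 2·9 + 3·7 = 74
S_6 = 74 + 2·35 + 3·9 = 171
S_7 = 171 + 2·74 + 3·35 = 424
S_8 = 424 + 2·171 + 3·74 = 988
S_9 = 988 + 2·424 + 3·171 = 2349
S_{10} = 2349 + 2·988 + 3·424 = 5597
S_{11} = 5597 + 2·2349 + 3·988 = 13259

13259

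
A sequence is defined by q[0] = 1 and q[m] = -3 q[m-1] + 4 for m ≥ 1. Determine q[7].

q[1] = -3*1 + 4 = 1
q[2] = -3*1 + 4 = 1
q[3] = -3*1 + 4 = 1
q[4] = -3*1 + 4 = 1
q[5] = -3*1 + 4 = 1
q[6] = -3*1 + 4 = 1
q[7] = -3*1 + 4 = 1

1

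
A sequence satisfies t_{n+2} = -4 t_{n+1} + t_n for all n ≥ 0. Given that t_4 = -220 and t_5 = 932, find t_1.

4

Rearranging, t_{n-2} = t_n + 4 t_{n-1}.
t_3 = 932 + 4(-220) = 52
t_2 = -220 + 4(52) = -12
t_1 = 52 + 4(-12) = 4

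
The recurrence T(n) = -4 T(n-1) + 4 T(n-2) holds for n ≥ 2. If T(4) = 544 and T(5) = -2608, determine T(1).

Rearranging, T(n-2) = (T(n) + 4 T(n-1)) / 4.
T(3) = (-2608 + 4·544) / 4 = -432/4 = -108
T(2) = (544 + 4·(-108)) / 4 = 112/4 = 28
T(1) = (-108 + 4·28) / 4 = 4/4 = 1

1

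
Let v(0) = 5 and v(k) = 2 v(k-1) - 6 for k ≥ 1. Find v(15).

The fixed point is -6/(1 - 2) = 6, so v(k) - 6 = 2(v(k-1) - 6).
Hence v(k) = -1·2^k + 6.
v(15) = -1·2^{15} + 6 = -1·32768 + 6 = -32762.

-32762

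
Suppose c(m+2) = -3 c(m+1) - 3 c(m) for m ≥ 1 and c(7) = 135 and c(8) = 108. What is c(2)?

Rearranging, c(m-2) = (c(m) + 3 c(m-1)) / -3.
c(6) = (108 + 3(135)) / -3 = 513/-3 = -171
c(5) = (135 + 3(-171)) / -3 = -378/-3 = 126
c(4) = (-171 + 3(126)) / -3 = 207/-3 = -69
c(3) = (126 + 3(-69)) / -3 = -81/-3 = 27
c(2) = (-69 + 3(27)) / -3 = 12/-3 = -4

-4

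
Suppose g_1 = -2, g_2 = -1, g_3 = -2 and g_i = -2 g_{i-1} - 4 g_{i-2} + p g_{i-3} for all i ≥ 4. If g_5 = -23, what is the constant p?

-5

g_4 = 8 - 2p
g_5 = -8 + 3p
So -8 + 3p = -23, giving p = -5.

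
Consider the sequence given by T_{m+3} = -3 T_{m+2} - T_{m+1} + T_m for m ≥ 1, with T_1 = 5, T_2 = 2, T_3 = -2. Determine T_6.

T_4 = -3·(-2) - 2 + 5 = 9
T_5 = -3·9 - (-2) + 2 = -23
T_6 = -3·(-23) - 9 + (-2) = 58

58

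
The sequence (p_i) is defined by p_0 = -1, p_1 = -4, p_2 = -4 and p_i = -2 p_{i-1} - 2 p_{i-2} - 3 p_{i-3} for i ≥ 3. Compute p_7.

116

p_3 = -2(-4) - 2(-4) - 3(-1) = 19
p_4 = -2(19) - 2(-4) - 3(-4) = -18
p_5 = -2(-18) - 2(19) - 3(-4) = 10
p_6 = -2(10) - 2(-18) - 3(19) = -41
p_7 = -2(-41) - 2(10) - 3(-18) = 116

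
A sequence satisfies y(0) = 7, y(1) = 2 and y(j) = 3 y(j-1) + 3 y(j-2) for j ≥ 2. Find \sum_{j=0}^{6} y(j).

y(2) = 3(2) + 3(7) = 27
y(3) = 3(27) + 3(2) = 87
y(4) = 3(87) + 3(27) = 342
y(5) = 3(342) + 3(87) = 1287
y(6) = 3(1287) + 3(342) = 4887
Sum = 7 + 2 + 27 + 87 + 342 + 1287 + 4887 = 6639

6639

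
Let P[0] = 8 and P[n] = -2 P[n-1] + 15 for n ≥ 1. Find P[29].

-1610612731

The fixed point is 15/(1 + 2) = 5, so P[n] - 5 = -2(P[n-1] - 5).
Hence P[n] = 3·(-2)^n + 5.
P[29] = 3·(-2)^{29} + 5 = 3·-536870912 + 5 = -1610612731.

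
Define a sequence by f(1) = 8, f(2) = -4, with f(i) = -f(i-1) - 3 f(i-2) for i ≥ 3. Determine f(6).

-124

f(3) = -(-4) - 3·8 = -20
f(4) = -(-20) - 3·(-4) = 32
f(5) = -32 - 3·(-20) = 28
f(6) = -28 - 3·32 = -124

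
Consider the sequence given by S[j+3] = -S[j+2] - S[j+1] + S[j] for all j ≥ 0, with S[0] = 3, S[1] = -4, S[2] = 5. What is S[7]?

S[3] = -5 - (-4) + 3 = 2
S[4] = -2 - 5 + (-4) = -11
S[5] = -(-11) - 2 + 5 = 14
S[6] = -14 - (-11) + 2 = -1
S[7] = -(-1) - 14 + (-11) = -24

-24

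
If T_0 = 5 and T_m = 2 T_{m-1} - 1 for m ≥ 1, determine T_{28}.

1073741825

The fixed point is -1/(1 - 2) = 1, so T_m - 1 = 2(T_{m-1} - 1).
Hence T_m = 4·2^m + 1.
T_{28} = 4·2^{28} + 1 = 4·268435456 + 1 = 1073741825.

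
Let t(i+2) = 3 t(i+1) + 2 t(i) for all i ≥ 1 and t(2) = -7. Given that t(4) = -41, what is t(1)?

6

Let t(1) = x.
t(3) = -21 + 2x
t(4) = -77 + 6x
So -77 + 6x = -41, giving x = 6.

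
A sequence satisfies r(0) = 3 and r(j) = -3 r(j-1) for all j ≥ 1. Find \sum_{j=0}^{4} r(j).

r(1) = -3·3 = -9
r(2) = -3·(-9) = 27
r(3) = -3·27 = -81
r(4) = -3·(-81) = 243
Sum = 3 + (-9) + 27 + (-81) + 243 = 183

183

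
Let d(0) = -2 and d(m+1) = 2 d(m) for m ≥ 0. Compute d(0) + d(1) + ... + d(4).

-62

d(1) = 2(-2) = -4
d(2) = 2(-4) = -8
d(3) = 2(-8) = -16
d(4) = 2(-16) = -32
Sum = (-2) + (-4) + (-8) + (-16) + (-32) = -62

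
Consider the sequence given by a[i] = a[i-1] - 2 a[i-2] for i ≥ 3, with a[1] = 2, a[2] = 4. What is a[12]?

136

a[3] = 4 - 2·2 = 0
a[4] = 0 - 2·4 = -8
a[5] = (-8) - 2·0 = -8
a[6] = (-8) - 2·(-8) = 8
a[7] = 8 - 2·(-8) = 24
a[8] = 24 - 2·8 = 8
a[9] = 8 - 2·24 = -40
a[10] = (-40) - 2·8 = -56
a[11] = (-56) - 2·(-40) = 24
a[12] = 24 - 2·(-56) = 136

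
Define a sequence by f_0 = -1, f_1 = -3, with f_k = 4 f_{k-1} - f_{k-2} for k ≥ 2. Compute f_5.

f_2 = 4(-3) - (-1) = -11
f_3 = 4(-11) - (-3) = -41
f_4 = 4(-41) - (-11) = -153
f_5 = 4(-153) - (-41) = -571

-571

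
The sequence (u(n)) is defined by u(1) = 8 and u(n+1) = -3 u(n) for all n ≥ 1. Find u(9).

52488

u(2) = -3*8 = -24
u(3) = -3*(-24) = 72
u(4) = -3*72 = -216
u(5) = -3*(-216) = 648
u(6) = -3*648 = -1944
u(7) = -3*(-1944) = 5832
u(8) = -3*5832 = -17496
u(9) = -3*(-17496) = 52488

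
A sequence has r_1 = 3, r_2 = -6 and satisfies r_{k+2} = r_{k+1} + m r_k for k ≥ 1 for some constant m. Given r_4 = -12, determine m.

r_3 = -6 + 3m
r_4 = -6 - 3m
So -6 - 3m = -12, giving m = 2.

2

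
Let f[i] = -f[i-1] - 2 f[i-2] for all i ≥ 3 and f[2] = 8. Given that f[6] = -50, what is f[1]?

Let f[1] = w.
f[3] = -8 - 2w
f[4] = -8 + 2w
f[5] = 24 + 2w
f[6] = -8 - 6w
So -8 - 6w = -50, giving w = 7.

7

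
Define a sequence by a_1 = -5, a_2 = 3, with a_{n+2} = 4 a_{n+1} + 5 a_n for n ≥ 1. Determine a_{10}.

a_3 = 4(3) + 5(-5) = -13
a_4 = 4(-13) + 5(3) = -37
a_5 = 4(-37) + 5(-13) = -213
a_6 = 4(-213) + 5(-37) = -1037
a_7 = 4(-1037) + 5(-213) = -5213
a_8 = 4(-5213) + 5(-1037) = -26037
a_9 = 4(-26037) + 5(-5213) = -130213
a_{10} = 4(-130213) + 5(-26037) = -651037

-651037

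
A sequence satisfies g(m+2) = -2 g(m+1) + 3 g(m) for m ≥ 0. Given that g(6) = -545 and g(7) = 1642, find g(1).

4

Rearranging, g(m-2) = (g(m) + 2 g(m-1)) / 3.
g(5) = (1642 + 2*(-545)) / 3 = 552/3 = 184
g(4) = (-545 + 2*184) / 3 = -177/3 = -59
g(3) = (184 + 2*(-59)) / 3 = 66/3 = 22
g(2) = (-59 + 2*22) / 3 = -15/3 = -5
g(1) = (22 + 2*(-5)) / 3 = 12/3 = 4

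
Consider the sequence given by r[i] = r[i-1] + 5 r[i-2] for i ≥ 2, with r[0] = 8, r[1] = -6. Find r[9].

17524

r[2] = (-6) + 5(8) = 34
r[3] = 34 + 5(-6) = 4
r[4] = 4 + 5(34) = 174
r[5] = 174 + 5(4) = 194
r[6] = 194 + 5(174) = 1064
r[7] = 1064 + 5(194) = 2034
r[8] = 2034 + 5(1064) = 7354
r[9] = 7354 + 5(2034) = 17524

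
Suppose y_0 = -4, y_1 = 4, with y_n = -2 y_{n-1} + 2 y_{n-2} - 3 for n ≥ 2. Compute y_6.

-931

y_2 = -2(4) + 2(-4) - 3 = -19
y_3 = -2(-19) + 2(4) - 3 = 43
y_4 = -2(43) + 2(-19) - 3 = -127
y_5 = -2(-127) + 2(43) - 3 = 337
y_6 = -2(337) + 2(-127) - 3 = -931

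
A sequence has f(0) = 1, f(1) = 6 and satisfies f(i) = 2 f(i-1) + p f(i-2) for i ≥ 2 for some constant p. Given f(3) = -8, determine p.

-4

f(2) = 12 + p
f(3) = 24 + 8p
So 24 + 8p = -8, giving p = -4.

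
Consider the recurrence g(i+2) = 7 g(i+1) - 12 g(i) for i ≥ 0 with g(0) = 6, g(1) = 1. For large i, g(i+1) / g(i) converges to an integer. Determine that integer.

4

The characteristic equation is r^2 - 7r + 12 = 0, which factors as (r - 4)(r - 3) = 0.
So the roots are 4 and 3. Since |4| > |3| and the coefficient of 4^i is non-zero, the ratio tends to 4.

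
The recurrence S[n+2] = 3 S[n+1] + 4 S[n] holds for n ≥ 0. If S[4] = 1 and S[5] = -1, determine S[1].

Rearranging, S[n-2] = (S[n] - 3 S[n-1]) / 4.
S[3] = (-1 - 3*1) / 4 = -4/4 = -1
S[2] = (1 - 3*(-1)) / 4 = 4/4 = 1
S[1] = (-1 - 3*1) / 4 = -4/4 = -1

-1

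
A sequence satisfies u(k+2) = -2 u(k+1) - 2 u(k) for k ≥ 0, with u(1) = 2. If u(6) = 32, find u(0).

2

Let u(0) = w.
u(2) = -4 - 2w
u(3) = 4 + 4w
u(4) = -4w
u(5) = -8
u(6) = 16 + 8w
So 16 + 8w = 32, giving w = 2.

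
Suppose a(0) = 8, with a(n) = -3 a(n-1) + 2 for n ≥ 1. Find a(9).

a(1) = -3·8 + 2 = -22
a(2) = -3·(-22) + 2 = 68
a(3) = -3·68 + 2 = -202
a(4) = -3·(-202) + 2 = 608
a(5) = -3·608 + 2 = -1822
a(6) = -3·(-1822) + 2 = 5468
a(7) = -3·5468 + 2 = -16402
a(8) = -3·(-16402) + 2 = 49208
a(9) = -3·49208 + 2 = -147622

-147622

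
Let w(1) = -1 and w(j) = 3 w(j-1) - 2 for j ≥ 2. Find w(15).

-9565937

The fixed point is -2/(1 - 3) = 1, so w(j) - 1 = 3(w(j-1) - 1).
Hence w(j) = -2·3^{j-1} + 1.
w(15) = -2·3^{14} + 1 = -2·4782969 + 1 = -9565937.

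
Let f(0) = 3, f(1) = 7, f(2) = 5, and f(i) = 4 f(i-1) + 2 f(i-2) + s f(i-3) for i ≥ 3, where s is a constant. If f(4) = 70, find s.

f(3) = 34 + 3s
f(4) = 146 + 19s
So 146 + 19s = 70, giving s = -4.

-4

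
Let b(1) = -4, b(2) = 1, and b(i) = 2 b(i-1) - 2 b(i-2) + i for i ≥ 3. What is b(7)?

b(3) = 2(1) - 2(-4) + 3 = 13
b(4) = 2(13) - 2(1) + 4 = 28
b(5) = 2(28) - 2(13) + 5 = 35
b(6) = 2(35) - 2(28) + 6 = 20
b(7) = 2(20) - 2(35) + 7 = -23

-23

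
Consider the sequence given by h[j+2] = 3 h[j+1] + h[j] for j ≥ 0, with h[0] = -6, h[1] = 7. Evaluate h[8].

h[2] = 3*7 + (-6) = 15
h[3] = 3*15 + 7 = 52
h[4] = 3*52 + 15 = 171
h[5] = 3*171 + 52 = 565
h[6] = 3*565 + 171 = 1866
h[7] = 3*1866 + 565 = 6163
h[8] = 3*6163 + 1866 = 20355

20355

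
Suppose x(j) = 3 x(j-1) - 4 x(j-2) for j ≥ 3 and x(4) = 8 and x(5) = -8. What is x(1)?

1

Rearranging, x(j-2) = (x(j) - 3 x(j-1)) / -4.
x(3) = (-8 - 3*8) / -4 = -32/-4 = 8
x(2) = (8 - 3*8) / -4 = -16/-4 = 4
x(1) = (8 - 3*4) / -4 = -4/-4 = 1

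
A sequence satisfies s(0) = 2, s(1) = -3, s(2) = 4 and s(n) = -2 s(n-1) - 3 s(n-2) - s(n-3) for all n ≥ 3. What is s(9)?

-18

s(3) = -2(4) - 3(-3) - 2 = -1
s(4) = -2(-1) - 3(4) - (-3) = -7
s(5) = -2(-7) - 3(-1) - 4 = 13
s(6) = -2(13) - 3(-7) - (-1) = -4
s(7) = -2(-4) - 3(13) - (-7) = -24
s(8) = -2(-24) - 3(-4) - 13 = 47
s(9) = -2(47) - 3(-24) - (-4) = -18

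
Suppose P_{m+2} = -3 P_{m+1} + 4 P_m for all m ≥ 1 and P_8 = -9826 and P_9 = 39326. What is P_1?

Rearranging, P_{m-2} = (P_m + 3 P_{m-1}) / 4.
P_7 = (39326 + 3·(-9826)) / 4 = 9848/4 = 2462
P_6 = (-9826 + 3·2462) / 4 = -2440/4 = -610
P_5 = (2462 + 3·(-610)) / 4 = 632/4 = 158
P_4 = (-610 + 3·158) / 4 = -136/4 = -34
P_3 = (158 + 3·(-34)) / 4 = 56/4 = 14
P_2 = (-34 + 3·14) / 4 = 8/4 = 2
P_1 = (14 + 3·2) / 4 = 20/4 = 5

5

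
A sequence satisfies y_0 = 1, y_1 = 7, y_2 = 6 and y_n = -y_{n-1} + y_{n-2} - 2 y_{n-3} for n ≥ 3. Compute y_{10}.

-7

y_3 = -6 + 7 - 2·1 = -1
y_4 = -(-1) + 6 - 2·7 = -7
y_5 = -(-7) + (-1) - 2·6 = -6
y_6 = -(-6) + (-7) - 2·(-1) = 1
y_7 = -1 + (-6) - 2·(-7) = 7
y_8 = -7 + 1 - 2·(-6) = 6
y_9 = -6 + 7 - 2·1 = -1
y_{10} = -(-1) + 6 - 2·7 = -7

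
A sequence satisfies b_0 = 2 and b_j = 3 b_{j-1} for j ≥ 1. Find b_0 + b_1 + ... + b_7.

6560

b_1 = 3·2 = 6
b_2 = 3·6 = 18
b_3 = 3·18 = 54
b_4 = 3·54 = 162
b_5 = 3·162 = 486
b_6 = 3·486 = 1458
b_7 = 3·1458 = 4374
Sum = 2 + 6 + 18 + 54 + 162 + 486 + 1458 + 4374 = 6560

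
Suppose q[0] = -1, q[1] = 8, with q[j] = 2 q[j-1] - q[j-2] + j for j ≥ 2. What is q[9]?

236

q[2] = 2*8 - (-1) + 2 = 19
q[3] = 2*19 - 8 + 3 = 33
q[4] = 2*33 - 19 + 4 = 51
q[5] = 2*51 - 33 + 5 = 74
q[6] = 2*74 - 51 + 6 = 103
q[7] = 2*103 - 74 + 7 = 139
q[8] = 2*139 - 103 + 8 = 183
q[9] = 2*183 - 139 + 9 = 236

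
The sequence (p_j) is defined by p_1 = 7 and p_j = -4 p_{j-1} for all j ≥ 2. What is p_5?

p_2 = -4·7 = -28
p_3 = -4·(-28) = 112
p_4 = -4·112 = -448
p_5 = -4·(-448) = 1792

1792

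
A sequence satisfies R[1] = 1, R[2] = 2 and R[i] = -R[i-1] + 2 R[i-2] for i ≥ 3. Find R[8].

44

R[3] = -2 + 2(1) = 0
R[4] = -0 + 2(2) = 4
R[5] = -4 + 2(0) = -4
R[6] = -(-4) + 2(4) = 12
R[7] = -12 + 2(-4) = -20
R[8] = -(-20) + 2(12) = 44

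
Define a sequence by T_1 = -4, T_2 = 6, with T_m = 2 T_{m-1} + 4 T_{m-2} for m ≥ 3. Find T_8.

896

T_3 = 2(6) + 4(-4) = -4
T_4 = 2(-4) + 4(6) = 16
T_5 = 2(16) + 4(-4) = 16
T_6 = 2(16) + 4(16) = 96
T_7 = 2(96) + 4(16) = 256
T_8 = 2(256) + 4(96) = 896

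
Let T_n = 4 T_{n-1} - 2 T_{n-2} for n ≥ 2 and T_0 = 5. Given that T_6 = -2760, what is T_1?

Let T_1 = z.
T_2 = -10 + 4z
T_3 = -40 + 14z
T_4 = -140 + 48z
T_5 = -480 + 164z
T_6 = -1640 + 560z
So -1640 + 560z = -2760, giving z = -2.

-2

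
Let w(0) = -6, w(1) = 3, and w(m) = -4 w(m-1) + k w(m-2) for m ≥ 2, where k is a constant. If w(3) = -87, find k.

-5

w(2) = -12 - 6k
w(3) = 48 + 27k
So 48 + 27k = -87, giving k = -5.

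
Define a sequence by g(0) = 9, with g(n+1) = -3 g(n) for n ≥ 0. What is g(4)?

729

g(1) = -3(9) = -27
g(2) = -3(-27) = 81
g(3) = -3(81) = -243
g(4) = -3(-243) = 729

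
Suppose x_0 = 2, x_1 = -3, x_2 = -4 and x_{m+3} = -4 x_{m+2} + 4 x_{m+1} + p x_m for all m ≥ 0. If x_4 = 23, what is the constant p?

x_3 = 4 + 2p
x_4 = -32 - 11p
So -32 - 11p = 23, giving p = -5.

-5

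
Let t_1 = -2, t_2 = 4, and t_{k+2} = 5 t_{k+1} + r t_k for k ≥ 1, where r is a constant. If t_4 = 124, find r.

t_3 = 20 - 2r
t_4 = 100 - 6r
So 100 - 6r = 124, giving r = -4.

-4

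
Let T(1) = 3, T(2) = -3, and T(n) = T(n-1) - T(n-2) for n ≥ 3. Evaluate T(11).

T(3) = (-3) - 3 = -6
T(4) = (-6) - (-3) = -3
T(5) = (-3) - (-6) = 3
T(6) = 3 - (-3) = 6
T(7) = 6 - 3 = 3
T(8) = 3 - 6 = -3
T(9) = (-3) - 3 = -6
T(10) = (-6) - (-3) = -3
T(11) = (-3) - (-6) = 3

3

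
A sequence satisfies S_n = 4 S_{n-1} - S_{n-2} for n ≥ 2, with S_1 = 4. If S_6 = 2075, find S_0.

5

Let S_0 = w.
S_2 = 16 - w
S_3 = 60 - 4w
S_4 = 224 - 15w
S_5 = 836 - 56w
S_6 = 3120 - 209w
So 3120 - 209w = 2075, giving w = 5.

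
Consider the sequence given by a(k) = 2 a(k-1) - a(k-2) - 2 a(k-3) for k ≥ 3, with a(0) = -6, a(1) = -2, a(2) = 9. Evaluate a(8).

-469

a(3) = 2(9) - (-2) - 2(-6) = 32
a(4) = 2(32) - 9 - 2(-2) = 59
a(5) = 2(59) - 32 - 2(9) = 68
a(6) = 2(68) - 59 - 2(32) = 13
a(7) = 2(13) - 68 - 2(59) = -160
a(8) = 2(-160) - 13 - 2(68) = -469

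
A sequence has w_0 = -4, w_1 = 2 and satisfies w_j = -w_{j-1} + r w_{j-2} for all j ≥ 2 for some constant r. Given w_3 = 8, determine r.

w_2 = -2 - 4r
w_3 = 2 + 6r
So 2 + 6r = 8, giving r = 1.

1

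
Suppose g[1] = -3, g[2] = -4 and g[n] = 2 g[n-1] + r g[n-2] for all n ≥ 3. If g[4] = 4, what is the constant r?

-2

g[3] = -8 - 3r
g[4] = -16 - 10r
So -16 - 10r = 4, giving r = -2.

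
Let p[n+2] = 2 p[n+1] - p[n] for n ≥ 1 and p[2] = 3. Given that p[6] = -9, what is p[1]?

Let p[1] = x.
p[3] = 6 - x
p[4] = 9 - 2x
p[5] = 12 - 3x
p[6] = 15 - 4x
So 15 - 4x = -9, giving x = 6.

6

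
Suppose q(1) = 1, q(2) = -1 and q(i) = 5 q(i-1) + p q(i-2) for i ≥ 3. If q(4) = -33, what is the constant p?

q(3) = -5 + p
q(4) = -25 + 4p
So -25 + 4p = -33, giving p = -2.

-2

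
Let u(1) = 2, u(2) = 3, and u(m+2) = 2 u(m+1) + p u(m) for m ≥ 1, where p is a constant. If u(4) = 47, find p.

5

u(3) = 6 + 2p
u(4) = 12 + 7p
So 12 + 7p = 47, giving p = 5.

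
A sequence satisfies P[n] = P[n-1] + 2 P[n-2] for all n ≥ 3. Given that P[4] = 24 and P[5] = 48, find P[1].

3

Rearranging, P[n-2] = (P[n] - P[n-1]) / 2.
P[3] = (48 - 24) / 2 = 24/2 = 12
P[2] = (24 - 12) / 2 = 12/2 = 6
P[1] = (12 - 6) / 2 = 6/2 = 3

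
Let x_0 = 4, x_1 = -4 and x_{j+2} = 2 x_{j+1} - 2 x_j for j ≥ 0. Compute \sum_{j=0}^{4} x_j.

x_2 = 2·(-4) - 2·4 = -16
x_3 = 2·(-16) - 2·(-4) = -24
x_4 = 2·(-24) - 2·(-16) = -16
Sum = 4 + (-4) + (-16) + (-24) + (-16) = -56

-56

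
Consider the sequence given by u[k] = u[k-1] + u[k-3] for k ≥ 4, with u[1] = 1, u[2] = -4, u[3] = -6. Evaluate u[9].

-44

u[4] = (-6) + 1 = -5
u[5] = (-5) + (-4) = -9
u[6] = (-9) + (-6) = -15
u[7] = (-15) + (-5) = -20
u[8] = (-20) + (-9) = -29
u[9] = (-29) + (-15) = -44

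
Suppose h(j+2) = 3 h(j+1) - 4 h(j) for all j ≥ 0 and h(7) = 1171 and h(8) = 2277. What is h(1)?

-1

Rearranging, h(j-2) = (h(j) - 3 h(j-1)) / -4.
h(6) = (2277 - 3(1171)) / -4 = -1236/-4 = 309
h(5) = (1171 - 3(309)) / -4 = 244/-4 = -61
h(4) = (309 - 3(-61)) / -4 = 492/-4 = -123
h(3) = (-61 - 3(-123)) / -4 = 308/-4 = -77
h(2) = (-123 - 3(-77)) / -4 = 108/-4 = -27
h(1) = (-77 - 3(-27)) / -4 = 4/-4 = -1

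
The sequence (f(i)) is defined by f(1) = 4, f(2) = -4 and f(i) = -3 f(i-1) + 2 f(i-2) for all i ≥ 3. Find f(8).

-11012

f(3) = -3*(-4) + 2*4 = 20
f(4) = -3*20 + 2*(-4) = -68
f(5) = -3*(-68) + 2*20 = 244
f(6) = -3*244 + 2*(-68) = -868
f(7) = -3*(-868) + 2*244 = 3092
f(8) = -3*3092 + 2*(-868) = -11012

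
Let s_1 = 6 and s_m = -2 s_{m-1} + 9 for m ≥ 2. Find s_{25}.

50331651

The fixed point is 9/(1 + 2) = 3, so s_m - 3 = -2(s_{m-1} - 3).
Hence s_m = 3·(-2)^{m-1} + 3.
s_{25} = 3·(-2)^{24} + 3 = 3·16777216 + 3 = 50331651.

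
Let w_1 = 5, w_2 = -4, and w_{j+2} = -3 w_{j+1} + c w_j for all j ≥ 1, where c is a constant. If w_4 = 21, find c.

w_3 = 12 + 5c
w_4 = -36 - 19c
So -36 - 19c = 21, giving c = -3.

-3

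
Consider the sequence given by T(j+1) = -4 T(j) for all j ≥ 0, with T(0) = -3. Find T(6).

-12288

T(1) = -4*(-3) = 12
T(2) = -4*12 = -48
T(3) = -4*(-48) = 192
T(4) = -4*192 = -768
T(5) = -4*(-768) = 3072
T(6) = -4*3072 = -12288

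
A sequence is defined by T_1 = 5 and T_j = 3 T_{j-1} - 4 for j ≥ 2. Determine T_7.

2189

T_2 = 3(5) - 4 = 11
T_3 = 3(11) - 4 = 29
T_4 = 3(29) - 4 = 83
T_5 = 3(83) - 4 = 245
T_6 = 3(245) - 4 = 731
T_7 = 3(731) - 4 = 2189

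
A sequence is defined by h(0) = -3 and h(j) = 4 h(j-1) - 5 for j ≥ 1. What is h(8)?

h(1) = 4(-3) - 5 = -17
h(2) = 4(-17) - 5 = -73
h(3) = 4(-73) - 5 = -297
h(4) = 4(-297) - 5 = -1193
h(5) = 4(-1193) - 5 = -4777
h(6) = 4(-4777) - 5 = -19113
h(7) = 4(-19113) - 5 = -76457
h(8) = 4(-76457) - 5 = -305833

-305833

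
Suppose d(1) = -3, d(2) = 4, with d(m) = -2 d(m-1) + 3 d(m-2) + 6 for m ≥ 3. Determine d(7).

d(3) = -2·4 + 3·(-3) + 6 = -11
d(4) = -2·(-11) + 3·4 + 6 = 40
d(5) = -2·40 + 3·(-11) + 6 = -107
d(6) = -2·(-107) + 3·40 + 6 = 340
d(7) = -2·340 + 3·(-107) + 6 = -995

-995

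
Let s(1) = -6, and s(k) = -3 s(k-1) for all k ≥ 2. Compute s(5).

s(2) = -3·(-6) = 18
s(3) = -3·18 = -54
s(4) = -3·(-54) = 162
s(5) = -3·162 = -486

-486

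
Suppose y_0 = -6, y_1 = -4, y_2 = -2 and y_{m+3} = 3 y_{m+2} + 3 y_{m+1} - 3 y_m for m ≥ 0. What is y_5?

24

y_3 = 3*(-2) + 3*(-4) - 3*(-6) = 0
y_4 = 3*0 + 3*(-2) - 3*(-4) = 6
y_5 = 3*6 + 3*0 - 3*(-2) = 24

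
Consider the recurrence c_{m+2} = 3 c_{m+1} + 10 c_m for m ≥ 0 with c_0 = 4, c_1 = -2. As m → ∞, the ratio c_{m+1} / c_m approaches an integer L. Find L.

5

The characteristic equation is r^2 - 3r - 10 = 0, which factors as (r - 5)(r + 2) = 0.
So the roots are 5 and -2. Since |5| > |-2| and the coefficient of 5^m is non-zero, the ratio tends to 5.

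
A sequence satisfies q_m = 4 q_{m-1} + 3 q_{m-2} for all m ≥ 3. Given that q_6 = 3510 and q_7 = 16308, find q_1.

Rearranging, q_{m-2} = (q_m - 4 q_{m-1}) / 3.
q_5 = (16308 - 4(3510)) / 3 = 2268/3 = 756
q_4 = (3510 - 4(756)) / 3 = 486/3 = 162
q_3 = (756 - 4(162)) / 3 = 108/3 = 36
q_2 = (162 - 4(36)) / 3 = 18/3 = 6
q_1 = (36 - 4(6)) / 3 = 12/3 = 4

4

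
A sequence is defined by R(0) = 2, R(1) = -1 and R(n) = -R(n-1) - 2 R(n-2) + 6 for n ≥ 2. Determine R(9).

R(2) = -(-1) - 2(2) + 6 = 3
R(3) = -3 - 2(-1) + 6 = 5
R(4) = -5 - 2(3) + 6 = -5
R(5) = -(-5) - 2(5) + 6 = 1
R(6) = -1 - 2(-5) + 6 = 15
R(7) = -15 - 2(1) + 6 = -11
R(8) = -(-11) - 2(15) + 6 = -13
R(9) = -(-13) - 2(-11) + 6 = 41

41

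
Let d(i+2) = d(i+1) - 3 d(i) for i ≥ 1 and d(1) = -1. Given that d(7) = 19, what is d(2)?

Let d(2) = z.
d(3) = 3 + z
d(4) = 3 - 2z
d(5) = -6 - 5z
d(6) = -15 + z
d(7) = 3 + 16z
So 3 + 16z = 19, giving z = 1.

1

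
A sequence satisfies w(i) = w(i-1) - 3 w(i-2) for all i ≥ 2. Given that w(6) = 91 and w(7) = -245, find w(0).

Rearranging, w(i-2) = (w(i) - w(i-1)) / -3.
w(5) = (-245 - 91) / -3 = -336/-3 = 112
w(4) = (91 - 112) / -3 = -21/-3 = 7
w(3) = (112 - 7) / -3 = 105/-3 = -35
w(2) = (7 - (-35)) / -3 = 42/-3 = -14
w(1) = (-35 - (-14)) / -3 = -21/-3 = 7
w(0) = (-14 - 7) / -3 = -21/-3 = 7

7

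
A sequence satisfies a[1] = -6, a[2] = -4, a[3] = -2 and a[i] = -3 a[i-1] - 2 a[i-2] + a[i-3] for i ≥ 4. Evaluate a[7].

a[4] = -3*(-2) - 2*(-4) + (-6) = 8
a[5] = -3*8 - 2*(-2) + (-4) = -24
a[6] = -3*(-24) - 2*8 + (-2) = 54
a[7] = -3*54 - 2*(-24) + 8 = -106

-106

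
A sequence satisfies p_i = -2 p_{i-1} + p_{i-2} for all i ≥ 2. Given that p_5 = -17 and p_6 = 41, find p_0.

-1

Rearranging, p_{i-2} = p_i + 2 p_{i-1}.
p_4 = 41 + 2(-17) = 7
p_3 = -17 + 2(7) = -3
p_2 = 7 + 2(-3) = 1
p_1 = -3 + 2(1) = -1
p_0 = 1 + 2(-1) = -1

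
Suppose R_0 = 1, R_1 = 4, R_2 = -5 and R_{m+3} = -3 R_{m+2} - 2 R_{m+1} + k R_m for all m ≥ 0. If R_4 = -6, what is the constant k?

R_3 = 7 + k
R_4 = -11 + k
So -11 + k = -6, giving k = 5.

5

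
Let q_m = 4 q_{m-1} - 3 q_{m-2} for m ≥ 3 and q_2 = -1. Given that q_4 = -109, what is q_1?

Let q_1 = x.
q_3 = -4 - 3x
q_4 = -13 - 12x
So -13 - 12x = -109, giving x = 8.

8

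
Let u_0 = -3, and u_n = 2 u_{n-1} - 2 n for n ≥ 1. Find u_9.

u_1 = 2(-3) - 2 = -8
u_2 = 2(-8) - 4 = -20
u_3 = 2(-20) - 6 = -46
u_4 = 2(-46) - 8 = -100
u_5 = 2(-100) - 10 = -210
u_6 = 2(-210) - 12 = -432
u_7 = 2(-432) - 14 = -878
u_8 = 2(-878) - 16 = -1772
u_9 = 2(-1772) - 18 = -3562

-3562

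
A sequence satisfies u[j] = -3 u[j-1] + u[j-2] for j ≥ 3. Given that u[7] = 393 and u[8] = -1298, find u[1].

-3

Rearranging, u[j-2] = u[j] + 3 u[j-1].
u[6] = -1298 + 3*393 = -119
u[5] = 393 + 3*(-119) = 36
u[4] = -119 + 3*36 = -11
u[3] = 36 + 3*(-11) = 3
u[2] = -11 + 3*3 = -2
u[1] = 3 + 3*(-2) = -3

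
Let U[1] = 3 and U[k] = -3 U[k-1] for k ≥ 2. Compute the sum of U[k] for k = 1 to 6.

-546

U[2] = -3*3 = -9
U[3] = -3*(-9) = 27
U[4] = -3*27 = -81
U[5] = -3*(-81) = 243
U[6] = -3*243 = -729
Sum = 3 + (-9) + 27 + (-81) + 243 + (-729) = -546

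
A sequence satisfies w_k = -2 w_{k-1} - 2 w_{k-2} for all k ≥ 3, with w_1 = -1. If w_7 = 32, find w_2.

5

Let w_2 = z.
w_3 = 2 - 2z
w_4 = -4 + 2z
w_5 = 4
w_6 = -4z
w_7 = -8 + 8z
So -8 + 8z = 32, giving z = 5.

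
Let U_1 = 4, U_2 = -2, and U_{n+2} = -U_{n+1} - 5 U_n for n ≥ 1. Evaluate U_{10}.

U_3 = -(-2) - 5(4) = -18
U_4 = -(-18) - 5(-2) = 28
U_5 = -28 - 5(-18) = 62
U_6 = -62 - 5(28) = -202
U_7 = -(-202) - 5(62) = -108
U_8 = -(-108) - 5(-202) = 1118
U_9 = -1118 - 5(-108) = -578
U_{10} = -(-578) - 5(1118) = -5012

-5012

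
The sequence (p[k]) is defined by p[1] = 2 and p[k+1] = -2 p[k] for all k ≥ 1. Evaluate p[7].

128

p[2] = -2(2) = -4
p[3] = -2(-4) = 8
p[4] = -2(8) = -16
p[5] = -2(-16) = 32
p[6] = -2(32) = -64
p[7] = -2(-64) = 128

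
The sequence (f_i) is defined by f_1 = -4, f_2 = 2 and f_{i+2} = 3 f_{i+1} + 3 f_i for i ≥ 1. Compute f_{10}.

f_3 = 3(2) + 3(-4) = -6
f_4 = 3(-6) + 3(2) = -12
f_5 = 3(-12) + 3(-6) = -54
f_6 = 3(-54) + 3(-12) = -198
f_7 = 3(-198) + 3(-54) = -756
f_8 = 3(-756) + 3(-198) = -2862
f_9 = 3(-2862) + 3(-756) = -10854
f_{10} = 3(-10854) + 3(-2862) = -41148

-41148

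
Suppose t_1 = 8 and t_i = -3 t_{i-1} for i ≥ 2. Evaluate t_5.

648

t_2 = -3(8) = -24
t_3 = -3(-24) = 72
t_4 = -3(72) = -216
t_5 = -3(-216) = 648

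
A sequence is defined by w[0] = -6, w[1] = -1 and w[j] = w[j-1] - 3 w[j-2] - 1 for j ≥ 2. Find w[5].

w[2] = (-1) - 3*(-6) - 1 = 16
w[3] = 16 - 3*(-1) - 1 = 18
w[4] = 18 - 3*16 - 1 = -31
w[5] = (-31) - 3*18 - 1 = -86

-86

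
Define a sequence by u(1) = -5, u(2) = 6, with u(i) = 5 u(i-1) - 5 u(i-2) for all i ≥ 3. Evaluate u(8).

u(3) = 5(6) - 5(-5) = 55
u(4) = 5(55) - 5(6) = 245
u(5) = 5(245) - 5(55) = 950
u(6) = 5(950) - 5(245) = 3525
u(7) = 5(3525) - 5(950) = 12875
u(8) = 5(12875) - 5(3525) = 46750

46750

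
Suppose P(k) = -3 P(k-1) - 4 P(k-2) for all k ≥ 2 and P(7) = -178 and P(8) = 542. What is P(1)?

-2

Rearranging, P(k-2) = (P(k) + 3 P(k-1)) / -4.
P(6) = (542 + 3·(-178)) / -4 = 8/-4 = -2
P(5) = (-178 + 3·(-2)) / -4 = -184/-4 = 46
P(4) = (-2 + 3·46) / -4 = 136/-4 = -34
P(3) = (46 + 3·(-34)) / -4 = -56/-4 = 14
P(2) = (-34 + 3·14) / -4 = 8/-4 = -2
P(1) = (14 + 3·(-2)) / -4 = 8/-4 = -2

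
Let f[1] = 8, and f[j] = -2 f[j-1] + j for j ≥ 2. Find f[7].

479

f[2] = -2·8 + 2 = -14
f[3] = -2·(-14) + 3 = 31
f[4] = -2·31 + 4 = -58
f[5] = -2·(-58) + 5 = 121
f[6] = -2·121 + 6 = -236
f[7] = -2·(-236) + 7 = 479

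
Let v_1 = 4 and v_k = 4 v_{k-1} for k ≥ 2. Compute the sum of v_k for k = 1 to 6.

5460

v_2 = 4·4 = 16
v_3 = 4·16 = 64
v_4 = 4·64 = 256
v_5 = 4·256 = 1024
v_6 = 4·1024 = 4096
Sum = 4 + 16 + 64 + 256 + 1024 + 4096 = 5460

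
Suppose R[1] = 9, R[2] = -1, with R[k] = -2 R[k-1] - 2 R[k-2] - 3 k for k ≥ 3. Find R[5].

R[3] = -2*(-1) - 2*9 - 9 = -25
R[4] = -2*(-25) - 2*(-1) - 12 = 40
R[5] = -2*40 - 2*(-25) - 15 = -45

-45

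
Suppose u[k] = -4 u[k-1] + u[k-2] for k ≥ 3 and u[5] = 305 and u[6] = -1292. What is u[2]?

Rearranging, u[k-2] = u[k] + 4 u[k-1].
u[4] = -1292 + 4(305) = -72
u[3] = 305 + 4(-72) = 17
u[2] = -72 + 4(17) = -4

-4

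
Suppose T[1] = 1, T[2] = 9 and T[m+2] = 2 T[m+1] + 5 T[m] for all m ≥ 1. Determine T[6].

1049

T[3] = 2*9 + 5*1 = 23
T[4] = 2*23 + 5*9 = 91
T[5] = 2*91 + 5*23 = 297
T[6] = 2*297 + 5*91 = 1049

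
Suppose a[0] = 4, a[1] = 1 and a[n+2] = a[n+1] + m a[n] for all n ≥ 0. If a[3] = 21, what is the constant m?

4

a[2] = 1 + 4m
a[3] = 1 + 5m
So 1 + 5m = 21, giving m = 4.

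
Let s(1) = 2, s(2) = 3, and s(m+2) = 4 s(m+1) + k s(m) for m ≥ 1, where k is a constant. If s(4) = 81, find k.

s(3) = 12 + 2k
s(4) = 48 + 11k
So 48 + 11k = 81, giving k = 3.

3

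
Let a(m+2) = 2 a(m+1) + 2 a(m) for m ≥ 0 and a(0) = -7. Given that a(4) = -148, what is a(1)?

-4

Let a(1) = y.
a(2) = -14 + 2y
a(3) = -28 + 6y
a(4) = -84 + 16y
So -84 + 16y = -148, giving y = -4.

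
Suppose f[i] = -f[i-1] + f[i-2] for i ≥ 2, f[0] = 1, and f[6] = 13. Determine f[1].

-1

Let f[1] = w.
f[2] = 1 - w
f[3] = -1 + 2w
f[4] = 2 - 3w
f[5] = -3 + 5w
f[6] = 5 - 8w
So 5 - 8w = 13, giving w = -1.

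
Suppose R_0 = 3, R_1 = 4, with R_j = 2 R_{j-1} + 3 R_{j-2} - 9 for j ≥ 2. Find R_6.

458

R_2 = 2*4 + 3*3 - 9 = 8
R_3 = 2*8 + 3*4 - 9 = 19
R_4 = 2*19 + 3*8 - 9 = 53
R_5 = 2*53 + 3*19 - 9 = 154
R_6 = 2*154 + 3*53 - 9 = 458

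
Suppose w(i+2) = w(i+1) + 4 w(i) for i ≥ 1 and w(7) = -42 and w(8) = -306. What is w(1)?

Rearranging, w(i-2) = (w(i) - w(i-1)) / 4.
w(6) = (-306 - (-42)) / 4 = -264/4 = -66
w(5) = (-42 - (-66)) / 4 = 24/4 = 6
w(4) = (-66 - 6) / 4 = -72/4 = -18
w(3) = (6 - (-18)) / 4 = 24/4 = 6
w(2) = (-18 - 6) / 4 = -24/4 = -6
w(1) = (6 - (-6)) / 4 = 12/4 = 3

3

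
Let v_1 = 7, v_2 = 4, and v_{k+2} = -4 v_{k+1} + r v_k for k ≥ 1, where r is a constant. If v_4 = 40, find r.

v_3 = -16 + 7r
v_4 = 64 - 24r
So 64 - 24r = 40, giving r = 1.

1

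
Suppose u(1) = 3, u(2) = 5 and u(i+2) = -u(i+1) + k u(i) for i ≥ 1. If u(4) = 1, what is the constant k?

-2

u(3) = -5 + 3k
u(4) = 5 + 2k
So 5 + 2k = 1, giving k = -2.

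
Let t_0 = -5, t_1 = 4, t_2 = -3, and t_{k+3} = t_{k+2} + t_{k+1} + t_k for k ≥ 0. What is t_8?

t_3 = (-3) + 4 + (-5) = -4
t_4 = (-4) + (-3) + 4 = -3
t_5 = (-3) + (-4) + (-3) = -10
t_6 = (-10) + (-3) + (-4) = -17
t_7 = (-17) + (-10) + (-3) = -30
t_8 = (-30) + (-17) + (-10) = -57

-57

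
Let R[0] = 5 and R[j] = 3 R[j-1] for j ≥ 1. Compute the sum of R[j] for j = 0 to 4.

R[1] = 3*5 = 15
R[2] = 3*15 = 45
R[3] = 3*45 = 135
R[4] = 3*135 = 405
Sum = 5 + 15 + 45 + 135 + 405 = 605

605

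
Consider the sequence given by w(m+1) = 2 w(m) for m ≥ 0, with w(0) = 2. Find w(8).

512

w(1) = 2*2 = 4
w(2) = 2*4 = 8
w(3) = 2*8 = 16
w(4) = 2*16 = 32
w(5) = 2*32 = 64
w(6) = 2*64 = 128
w(7) = 2*128 = 256
w(8) = 2*256 = 512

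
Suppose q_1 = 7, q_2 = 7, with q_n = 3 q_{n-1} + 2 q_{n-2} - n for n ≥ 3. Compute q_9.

60327

q_3 = 3(7) + 2(7) - 3 = 32
q_4 = 3(32) + 2(7) - 4 = 106
q_5 = 3(106) + 2(32) - 5 = 377
q_6 = 3(377) + 2(106) - 6 = 1337
q_7 = 3(1337) + 2(377) - 7 = 4758
q_8 = 3(4758) + 2(1337) - 8 = 16940
q_9 = 3(16940) + 2(4758) - 9 = 60327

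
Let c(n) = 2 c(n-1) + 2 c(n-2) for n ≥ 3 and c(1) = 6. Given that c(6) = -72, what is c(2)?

-6

Let c(2) = z.
c(3) = 12 + 2z
c(4) = 24 + 6z
c(5) = 72 + 16z
c(6) = 192 + 44z
So 192 + 44z = -72, giving z = -6.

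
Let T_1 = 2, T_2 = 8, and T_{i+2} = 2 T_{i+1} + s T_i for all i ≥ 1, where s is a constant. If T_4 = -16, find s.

-4

T_3 = 16 + 2s
T_4 = 32 + 12s
So 32 + 12s = -16, giving s = -4.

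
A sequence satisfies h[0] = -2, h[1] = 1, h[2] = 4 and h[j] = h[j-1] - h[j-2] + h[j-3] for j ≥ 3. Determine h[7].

h[3] = 4 - 1 + (-2) = 1
h[4] = 1 - 4 + 1 = -2
h[5] = (-2) - 1 + 4 = 1
h[6] = 1 - (-2) + 1 = 4
h[7] = 4 - 1 + (-2) = 1

1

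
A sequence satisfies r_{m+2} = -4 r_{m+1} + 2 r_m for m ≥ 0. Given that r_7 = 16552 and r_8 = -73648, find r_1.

Rearranging, r_{m-2} = (r_m + 4 r_{m-1}) / 2.
r_6 = (-73648 + 4·16552) / 2 = -7440/2 = -3720
r_5 = (16552 + 4·(-3720)) / 2 = 1672/2 = 836
r_4 = (-3720 + 4·836) / 2 = -376/2 = -188
r_3 = (836 + 4·(-188)) / 2 = 84/2 = 42
r_2 = (-188 + 4·42) / 2 = -20/2 = -10
r_1 = (42 + 4·(-10)) / 2 = 2/2 = 1

1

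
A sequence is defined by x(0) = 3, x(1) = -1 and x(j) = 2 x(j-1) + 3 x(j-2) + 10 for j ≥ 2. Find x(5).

x(2) = 2*(-1) + 3*3 + 10 = 17
x(3) = 2*17 + 3*(-1) + 10 = 41
x(4) = 2*41 + 3*17 + 10 = 143
x(5) = 2*143 + 3*41 + 10 = 419

419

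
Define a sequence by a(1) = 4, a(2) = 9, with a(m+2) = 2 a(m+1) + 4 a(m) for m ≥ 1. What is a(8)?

11584

a(3) = 2(9) + 4(4) = 34
a(4) = 2(34) + 4(9) = 104
a(5) = 2(104) + 4(34) = 344
a(6) = 2(344) + 4(104) = 1104
a(7) = 2(1104) + 4(344) = 3584
a(8) = 2(3584) + 4(1104) = 11584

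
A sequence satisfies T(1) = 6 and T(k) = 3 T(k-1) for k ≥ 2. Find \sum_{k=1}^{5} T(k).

T(2) = 3*6 = 18
T(3) = 3*18 = 54
T(4) = 3*54 = 162
T(5) = 3*162 = 486
Sum = 6 + 18 + 54 + 162 + 486 = 726

726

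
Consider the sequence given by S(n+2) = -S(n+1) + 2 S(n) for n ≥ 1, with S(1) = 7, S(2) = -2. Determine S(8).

-380

S(3) = -(-2) + 2*7 = 16
S(4) = -16 + 2*(-2) = -20
S(5) = -(-20) + 2*16 = 52
S(6) = -52 + 2*(-20) = -92
S(7) = -(-92) + 2*52 = 196
S(8) = -196 + 2*(-92) = -380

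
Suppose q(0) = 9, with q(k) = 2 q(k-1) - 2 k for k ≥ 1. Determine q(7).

658

q(1) = 2*9 - 2 = 16
q(2) = 2*16 - 4 = 28
q(3) = 2*28 - 6 = 50
q(4) = 2*50 - 8 = 92
q(5) = 2*92 - 10 = 174
q(6) = 2*174 - 12 = 336
q(7) = 2*336 - 14 = 658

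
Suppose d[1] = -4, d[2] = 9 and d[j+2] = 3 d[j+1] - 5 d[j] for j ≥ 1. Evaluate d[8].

-2079

d[3] = 3*9 - 5*(-4) = 47
d[4] = 3*47 - 5*9 = 96
d[5] = 3*96 - 5*47 = 53
d[6] = 3*53 - 5*96 = -321
d[7] = 3*(-321) - 5*53 = -1228
d[8] = 3*(-1228) - 5*(-321) = -2079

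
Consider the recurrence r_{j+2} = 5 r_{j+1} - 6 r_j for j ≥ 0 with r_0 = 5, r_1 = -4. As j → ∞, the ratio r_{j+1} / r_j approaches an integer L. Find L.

3

The characteristic equation is r^2 - 5r + 6 = 0, which factors as (r - 3)(r - 2) = 0.
So the roots are 3 and 2. Since |3| > |2| and the coefficient of 3^j is non-zero, the ratio tends to 3.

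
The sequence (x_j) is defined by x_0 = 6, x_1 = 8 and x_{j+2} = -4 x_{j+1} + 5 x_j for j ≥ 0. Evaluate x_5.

1048

x_2 = -4(8) + 5(6) = -2
x_3 = -4(-2) + 5(8) = 48
x_4 = -4(48) + 5(-2) = -202
x_5 = -4(-202) + 5(48) = 1048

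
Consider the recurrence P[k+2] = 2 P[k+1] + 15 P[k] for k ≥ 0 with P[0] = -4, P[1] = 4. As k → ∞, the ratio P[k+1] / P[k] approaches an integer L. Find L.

The characteristic equation is r^2 - 2r - 15 = 0, which factors as (r - 5)(r + 3) = 0.
So the roots are 5 and -3. Since |5| > |-3| and the coefficient of 5^k is non-zero, the ratio tends to 5.

5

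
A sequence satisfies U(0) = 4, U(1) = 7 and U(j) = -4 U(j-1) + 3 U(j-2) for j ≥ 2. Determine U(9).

841495

U(2) = -4*7 + 3*4 = -16
U(3) = -4*(-16) + 3*7 = 85
U(4) = -4*85 + 3*(-16) = -388
U(5) = -4*(-388) + 3*85 = 1807
U(6) = -4*1807 + 3*(-388) = -8392
U(7) = -4*(-8392) + 3*1807 = 38989
U(8) = -4*38989 + 3*(-8392) = -181132
U(9) = -4*(-181132) + 3*38989 = 841495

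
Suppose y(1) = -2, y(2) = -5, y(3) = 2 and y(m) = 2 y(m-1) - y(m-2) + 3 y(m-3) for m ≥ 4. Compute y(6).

-19

y(4) = 2(2) - (-5) + 3(-2) = 3
y(5) = 2(3) - 2 + 3(-5) = -11
y(6) = 2(-11) - 3 + 3(2) = -19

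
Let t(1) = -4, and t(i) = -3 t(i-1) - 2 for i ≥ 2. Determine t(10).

t(2) = -3*(-4) - 2 = 10
t(3) = -3*10 - 2 = -32
t(4) = -3*(-32) - 2 = 94
t(5) = -3*94 - 2 = -284
t(6) = -3*(-284) - 2 = 850
t(7) = -3*850 - 2 = -2552
t(8) = -3*(-2552) - 2 = 7654
t(9) = -3*7654 - 2 = -22964
t(10) = -3*(-22964) - 2 = 68890

68890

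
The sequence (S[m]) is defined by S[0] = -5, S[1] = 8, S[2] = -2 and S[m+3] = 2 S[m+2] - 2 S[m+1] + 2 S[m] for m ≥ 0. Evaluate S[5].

S[3] = 2·(-2) - 2·8 + 2·(-5) = -30
S[4] = 2·(-30) - 2·(-2) + 2·8 = -40
S[5] = 2·(-40) - 2·(-30) + 2·(-2) = -24

-24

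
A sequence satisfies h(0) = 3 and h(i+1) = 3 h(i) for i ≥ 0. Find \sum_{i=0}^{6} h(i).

h(1) = 3*3 = 9
h(2) = 3*9 = 27
h(3) = 3*27 = 81
h(4) = 3*81 = 243
h(5) = 3*243 = 729
h(6) = 3*729 = 2187
Sum = 3 + 9 + 27 + 81 + 243 + 729 + 2187 = 3279

3279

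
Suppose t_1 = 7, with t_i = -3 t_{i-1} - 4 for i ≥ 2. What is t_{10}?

-157465

t_2 = -3*7 - 4 = -25
t_3 = -3*(-25) - 4 = 71
t_4 = -3*71 - 4 = -217
t_5 = -3*(-217) - 4 = 647
t_6 = -3*647 - 4 = -1945
t_7 = -3*(-1945) - 4 = 5831
t_8 = -3*5831 - 4 = -17497
t_9 = -3*(-17497) - 4 = 52487
t_{10} = -3*52487 - 4 = -157465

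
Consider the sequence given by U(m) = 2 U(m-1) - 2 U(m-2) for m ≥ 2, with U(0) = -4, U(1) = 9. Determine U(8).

U(2) = 2*9 - 2*(-4) = 26
U(3) = 2*26 - 2*9 = 34
U(4) = 2*34 - 2*26 = 16
U(5) = 2*16 - 2*34 = -36
U(6) = 2*(-36) - 2*16 = -104
U(7) = 2*(-104) - 2*(-36) = -136
U(8) = 2*(-136) - 2*(-104) = -64

-64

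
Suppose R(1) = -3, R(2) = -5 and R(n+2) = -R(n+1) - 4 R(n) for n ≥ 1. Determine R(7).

R(3) = -(-5) - 4·(-3) = 17
R(4) = -17 - 4·(-5) = 3
R(5) = -3 - 4·17 = -71
R(6) = -(-71) - 4·3 = 59
R(7) = -59 - 4·(-71) = 225

225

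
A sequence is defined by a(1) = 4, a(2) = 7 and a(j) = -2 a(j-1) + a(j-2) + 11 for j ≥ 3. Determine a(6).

67

a(3) = -2·7 + 4 + 11 = 1
a(4) = -2·1 + 7 + 11 = 16
a(5) = -2·16 + 1 + 11 = -20
a(6) = -2·(-20) + 16 + 11 = 67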